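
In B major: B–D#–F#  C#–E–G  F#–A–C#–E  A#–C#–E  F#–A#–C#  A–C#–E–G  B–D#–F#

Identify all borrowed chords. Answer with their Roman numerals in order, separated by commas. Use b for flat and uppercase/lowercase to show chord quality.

B major has the diatonic set B, C#m, D#m, E, F#, G#m, A#dim. B–D#–F# = B, A#–C#–E = A#dim and F#–A#–C# = F# are all diatonic. C#–E–G is not: scale degree 2 in B major carries C#m (ii). In B minor the chord on that degree is C#dim, so here it functions as ii°, borrowed from the parallel minor. But F#–A–C#–E is foreign: the diatonic V on degree 5 is F#, whereas F#m7 comes from B minor. It is labeled v7. A–C#–E–G doesn't fit — on degree 7 B major would have A#dim (vii°). A7 is the degree-7 chord of B minor, so it is the borrowed bVII7.

ii°, v7, bVII7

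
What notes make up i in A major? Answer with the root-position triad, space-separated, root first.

The root, A, is scale degree 1 — the same note in A major and A minor; only the chord quality changes. In A minor the chord on A is A–C–E.

A C E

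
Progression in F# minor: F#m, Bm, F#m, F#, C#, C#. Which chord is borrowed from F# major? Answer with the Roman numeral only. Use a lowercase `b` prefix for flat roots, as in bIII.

I

The diatonic triads in F# minor (with V from harmonic minor) are F#m, G#dim, A, Bm, C#, D, E. F#m, Bm and C# are all diatonic. F# (F#–A#–C#) is not: scale degree 1 in F# minor carries F#m (i). In F# major the chord on that degree is F#, so here it functions as I, borrowed from the parallel major.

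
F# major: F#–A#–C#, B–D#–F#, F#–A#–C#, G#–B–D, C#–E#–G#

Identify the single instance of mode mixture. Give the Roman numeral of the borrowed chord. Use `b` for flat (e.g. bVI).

ii°

F# major has the diatonic set F#, G#m, A#m, B, C#, D#m, E#dim. Of the given chords, F#–A#–C# = F#, B–D#–F# = B and C#–E#–G# = C# are diatonic. G#–B–D is not: scale degree 2 in F# major carries G#m (ii). In F# minor the chord on that degree is G#dim, so here it functions as ii°, borrowed from the parallel minor.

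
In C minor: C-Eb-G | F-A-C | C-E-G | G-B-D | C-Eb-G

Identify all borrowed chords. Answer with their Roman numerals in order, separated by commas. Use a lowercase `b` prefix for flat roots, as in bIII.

The diatonic triads in C minor (with V from harmonic minor) are Cm, Ddim, Eb, Fm, G, Ab, Bb. C–Eb–G = Cm and G–B–D = G both belong to that set. F–A–C is not: scale degree 4 in C minor carries Fm (iv). In C major the chord on that degree is F, so here it functions as IV, borrowed from the parallel major. C–E–G is not: scale degree 1 in C minor carries Cm (i). In C major the chord on that degree is C, so here it functions as I, borrowed from the parallel major.

IV, I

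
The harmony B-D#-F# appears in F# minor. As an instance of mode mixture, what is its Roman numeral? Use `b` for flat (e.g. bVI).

B is scale degree 4 in F# minor. B–D#–F# is a major chord — the form found in F# major, not the diatonic iv (Bm). Borrowed into F# minor it is written IV.

IV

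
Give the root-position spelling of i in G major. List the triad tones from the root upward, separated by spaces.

i is built on scale degree 1, which is G in both G major and its parallel. Stacking thirds in G minor on G gives G–Bb–D.

G Bb D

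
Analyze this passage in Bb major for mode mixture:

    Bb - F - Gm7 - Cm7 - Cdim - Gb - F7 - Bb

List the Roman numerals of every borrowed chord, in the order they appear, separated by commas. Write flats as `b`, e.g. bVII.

ii°, bVI

In Bb major the diatonic chords are Bb, Cm, Dm, Eb, F, Gm, Adim. Bb, F, Gm7, Cm7 and F7 all belong to that set. But Cdim (C–Eb–Gb) is foreign: the diatonic ii on degree 2 is Cm, whereas Cdim comes from Bb minor. It is labeled ii°. Gb (Gb–Bb–Db) doesn't fit — on degree 6 Bb major would have Gm (vi). Gb is the degree-6 chord of Bb minor, so it is the borrowed bVI.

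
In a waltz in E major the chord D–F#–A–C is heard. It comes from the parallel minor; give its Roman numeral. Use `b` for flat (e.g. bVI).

bVII7

The root D is the lowered 7th scale degree — diatonically E major has D# there. Diatonically E major has D#dim (vii°) on that degree; D–F#–A–C is instead the dominant-seventh chord native to E minor, so it takes the label bVII7.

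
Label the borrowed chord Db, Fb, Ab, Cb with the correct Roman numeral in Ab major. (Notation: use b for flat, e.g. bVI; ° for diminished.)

iv7

Db is scale degree 4 in Ab major. Db–Fb–Ab–Cb is a minor-seventh chord — the form found in Ab minor, not the diatonic IV (Db). Borrowed into Ab major it is written iv7.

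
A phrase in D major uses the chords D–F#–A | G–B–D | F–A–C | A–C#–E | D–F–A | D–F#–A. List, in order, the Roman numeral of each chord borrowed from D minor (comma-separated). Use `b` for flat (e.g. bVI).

In D major the diatonic chords are D, Em, F#m, G, A, Bm, C#dim. Of the given chords, D–F#–A = D, G–B–D = G and A–C#–E = A are diatonic. F–A–C is not: scale degree 3 in D major carries F#m (iii). In D minor the chord on that degree is F, so here it functions as bIII, borrowed from the parallel minor. D–F–A is not: scale degree 1 in D major carries D (I). In D minor the chord on that degree is Dm, so here it functions as i, borrowed from the parallel minor.

bIII, i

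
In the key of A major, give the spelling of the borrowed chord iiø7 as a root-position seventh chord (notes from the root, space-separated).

B D F A

The root, B, is scale degree 2 — the same note in A major and A minor; only the chord quality changes. Stacking thirds in A minor on B gives B–D–F–A.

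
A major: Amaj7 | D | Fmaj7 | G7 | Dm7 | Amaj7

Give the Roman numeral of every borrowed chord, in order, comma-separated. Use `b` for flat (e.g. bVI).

In A major the diatonic chords are A, Bm, C#m, D, E, F#m, G#dim. Amaj7 and D are both diatonic. Fmaj7 (F–A–C–E) is not: scale degree 6 in A major carries F#m (vi). In A minor the chord on that degree is Fmaj7, so here it functions as bVImaj7, borrowed from the parallel minor. But G7 (G–B–D–F) is foreign: the diatonic vii° on degree 7 is G#dim, whereas G7 comes from A minor. It is labeled bVII7. But Dm7 (D–F–A–C) is foreign: the diatonic IV on degree 4 is D, whereas Dm7 comes from A minor. It is labeled iv7.

bVImaj7, bVII7, iv7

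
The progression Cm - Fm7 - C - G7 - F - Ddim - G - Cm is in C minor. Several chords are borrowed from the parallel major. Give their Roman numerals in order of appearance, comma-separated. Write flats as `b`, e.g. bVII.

In C minor (with V from harmonic minor) the diatonic chords are Cm, Ddim, Eb, Fm, G, Ab, Bb. Cm, Fm7, G7, Ddim and G are all diatonic. C (C–E–G) is not: scale degree 1 in C minor carries Cm (i). In C major the chord on that degree is C, so here it functions as I, borrowed from the parallel major. But F (F–A–C) is foreign: the diatonic iv on degree 4 is Fm, whereas F comes from C major. It is labeled IV.

I, IV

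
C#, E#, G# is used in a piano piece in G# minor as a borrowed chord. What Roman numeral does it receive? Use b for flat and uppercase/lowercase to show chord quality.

C# is scale degree 4 in G# minor. Diatonically G# minor has C#m (iv) on that degree; C#–E#–G# is instead the major chord native to G# major, so it takes the label IV.

IV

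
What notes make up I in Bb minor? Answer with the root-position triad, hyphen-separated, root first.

I is built on scale degree 1, which is Bb in both Bb minor and its parallel. Building the major chord from the parallel major on Bb: Bb–D–F.

Bb-D-F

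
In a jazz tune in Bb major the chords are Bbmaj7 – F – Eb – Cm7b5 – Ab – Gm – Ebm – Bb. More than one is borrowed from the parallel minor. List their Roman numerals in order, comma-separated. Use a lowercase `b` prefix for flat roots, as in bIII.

iiø7, bVII, iv

In Bb major the diatonic chords are Bb, Cm, Dm, Eb, F, Gm, Adim. Of the given chords, Bbmaj7, F, Eb, Gm and Bb are diatonic. Cm7b5 (C–Eb–Gb–Bb) doesn't fit — on degree 2 Bb major would have Cm (ii). Cm7b5 is the degree-2 chord of Bb minor, so it is the borrowed iiø7. Ab (Ab–C–Eb) is not: scale degree 7 in Bb major carries Adim (vii°). In Bb minor the chord on that degree is Ab, so here it functions as bVII, borrowed from the parallel minor. Ebm (Eb–Gb–Bb) doesn't fit — on degree 4 Bb major would have Eb (IV). Ebm is the degree-4 chord of Bb minor, so it is the borrowed iv.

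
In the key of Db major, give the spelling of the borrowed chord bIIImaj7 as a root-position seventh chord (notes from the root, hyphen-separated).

Fb-Ab-Cb-Eb

Scale degree 3 in Db major is F. bIIImaj7 uses the lowered form, Fb, taken from Db minor. Building the major-seventh chord from the parallel minor on Fb: Fb–Ab–Cb–Eb.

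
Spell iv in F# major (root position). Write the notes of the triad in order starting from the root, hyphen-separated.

The root, B, is scale degree 4 — the same note in F# major and F# minor; only the chord quality changes. In F# minor the chord on B is B–D–F#.

B-D-F#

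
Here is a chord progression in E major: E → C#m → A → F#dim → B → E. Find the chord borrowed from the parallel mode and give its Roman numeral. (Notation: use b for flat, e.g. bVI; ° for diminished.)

E major has the diatonic set E, F#m, G#m, A, B, C#m, D#dim. E, C#m, A and B all belong to that set. F#dim (F#–A–C) is not: scale degree 2 in E major carries F#m (ii). In E minor the chord on that degree is F#dim, so here it functions as ii°, borrowed from the parallel minor.

ii°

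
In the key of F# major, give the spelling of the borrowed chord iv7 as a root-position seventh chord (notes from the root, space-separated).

The root, B, is scale degree 4 — the same note in F# major and F# minor; only the chord quality changes. In F# minor the chord on B is B–D–F#–A.

B D F# A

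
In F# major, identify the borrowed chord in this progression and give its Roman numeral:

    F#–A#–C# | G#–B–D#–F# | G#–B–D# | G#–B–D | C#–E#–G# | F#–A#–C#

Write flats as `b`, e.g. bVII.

ii°

The diatonic triads in F# major are F#, G#m, A#m, B, C#, D#m, E#dim. F#–A#–C# = F#, G#–B–D#–F# = G#m7, G#–B–D# = G#m and C#–E#–G# = C# are all diatonic. G#–B–D is not: scale degree 2 in F# major carries G#m (ii). In F# minor the chord on that degree is G#dim, so here it functions as ii°, borrowed from the parallel minor.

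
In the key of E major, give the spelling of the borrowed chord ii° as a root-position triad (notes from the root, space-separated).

F# A C

The root, F#, is scale degree 2 — the same note in E major and E minor; only the chord quality changes. Stacking thirds in E minor on F# gives F#–A–C.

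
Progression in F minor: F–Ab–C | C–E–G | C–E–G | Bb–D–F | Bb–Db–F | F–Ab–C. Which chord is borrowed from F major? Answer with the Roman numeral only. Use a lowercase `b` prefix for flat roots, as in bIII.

In F minor (with V from harmonic minor) the diatonic chords are Fm, Gdim, Ab, Bbm, C, Db, Eb. F–Ab–C = Fm, C–E–G = C and Bb–Db–F = Bbm are all diatonic. But Bb–D–F is foreign: the diatonic iv on degree 4 is Bbm, whereas Bb comes from F major. It is labeled IV.

IV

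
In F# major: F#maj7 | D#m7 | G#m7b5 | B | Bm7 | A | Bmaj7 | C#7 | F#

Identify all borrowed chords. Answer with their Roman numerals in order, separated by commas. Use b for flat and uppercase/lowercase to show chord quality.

iiø7, iv7, bIII

F# major has the diatonic set F#, G#m, A#m, B, C#, D#m, E#dim. F#maj7, D#m7, B, Bmaj7, C#7 and F# are all diatonic. G#m7b5 (G#–B–D–F#) doesn't fit — on degree 2 F# major would have G#m (ii). G#m7b5 is the degree-2 chord of F# minor, so it is the borrowed iiø7. Bm7 (B–D–F#–A) doesn't fit — on degree 4 F# major would have B (IV). Bm7 is the degree-4 chord of F# minor, so it is the borrowed iv7. A (A–C#–E) is not: scale degree 3 in F# major carries A#m (iii). In F# minor the chord on that degree is A, so here it functions as bIII, borrowed from the parallel minor.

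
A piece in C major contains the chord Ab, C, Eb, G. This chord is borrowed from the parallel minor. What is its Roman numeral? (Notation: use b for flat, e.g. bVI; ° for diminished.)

The root Ab is the lowered 6th scale degree — diatonically C major has A there. Ab–C–Eb–G is a major-seventh chord — the form found in C minor, not the diatonic vi (Am). Borrowed into C major it is written bVImaj7.

bVImaj7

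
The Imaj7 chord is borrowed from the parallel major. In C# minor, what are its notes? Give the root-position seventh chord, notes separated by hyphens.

The root, C#, is scale degree 1 — the same note in C# minor and C# major; only the chord quality changes. Building the major-seventh chord from the parallel major on C#: C#–E#–G#–B#.

C#-E#-G#-B#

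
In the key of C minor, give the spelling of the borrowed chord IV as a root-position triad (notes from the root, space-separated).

F A C

The root, F, is scale degree 4 — the same note in C minor and C major; only the chord quality changes. Building the major chord from the parallel major on F: F–A–C.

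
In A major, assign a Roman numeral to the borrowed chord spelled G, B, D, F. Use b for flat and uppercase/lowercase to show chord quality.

bVII7

G is the lowered form of scale degree 7 in A major (the diatonic degree 7 is G#). G–B–D–F is a dominant-seventh chord — the form found in A minor, not the diatonic vii° (G#dim). Borrowed into A major it is written bVII7.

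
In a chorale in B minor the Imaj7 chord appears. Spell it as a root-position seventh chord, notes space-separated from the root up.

Imaj7 is built on scale degree 1, which is B in both B minor and its parallel. Building the major-seventh chord from the parallel major on B: B–D#–F#–A#.

B D# F# A#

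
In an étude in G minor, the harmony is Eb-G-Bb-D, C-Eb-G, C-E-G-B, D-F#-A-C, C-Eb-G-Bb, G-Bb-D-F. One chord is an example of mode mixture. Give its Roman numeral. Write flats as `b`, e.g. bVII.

IVmaj7

The diatonic triads in G minor (with V from harmonic minor) are Gm, Adim, Bb, Cm, D, Eb, F. Of the given chords, Eb–G–Bb–D = Ebmaj7, C–Eb–G = Cm, D–F#–A–C = D7, C–Eb–G–Bb = Cm7 and G–Bb–D–F = Gm7 are diatonic. C–E–G–B doesn't fit — on degree 4 G minor would have Cm (iv). Cmaj7 is the degree-4 chord of G major, so it is the borrowed IVmaj7.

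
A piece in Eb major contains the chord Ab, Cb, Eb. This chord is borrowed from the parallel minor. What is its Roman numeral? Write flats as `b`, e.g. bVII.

The root Ab is the diatonic 4th degree of Eb major; the borrowing shows in the chord quality. Ab–Cb–Eb is a minor chord — the form found in Eb minor, not the diatonic IV (Ab). Borrowed into Eb major it is written iv.

iv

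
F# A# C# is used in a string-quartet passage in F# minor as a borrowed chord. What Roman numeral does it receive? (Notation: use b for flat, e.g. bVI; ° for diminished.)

F# is scale degree 1 in F# minor. The diatonic chord on degree 1 would be F#m (i), but F#–A#–C# is the major chord from F# major. As a borrowed chord it is labeled I.

I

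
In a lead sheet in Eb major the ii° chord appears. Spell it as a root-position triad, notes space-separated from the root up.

ii° is built on scale degree 2, which is F in both Eb major and its parallel. In Eb minor the chord on F is F–Ab–Cb.

F Ab Cb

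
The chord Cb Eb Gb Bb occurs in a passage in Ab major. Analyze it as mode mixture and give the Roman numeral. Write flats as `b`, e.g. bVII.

bIIImaj7

In Ab major scale degree 3 is C; Cb is its lowered form, from Ab minor. Cb–Eb–Gb–Bb is a major-seventh chord — the form found in Ab minor, not the diatonic iii (Cm). Borrowed into Ab major it is written bIIImaj7.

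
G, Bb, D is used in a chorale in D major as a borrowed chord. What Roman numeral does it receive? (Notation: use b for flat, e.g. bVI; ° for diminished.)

iv

The root G is the diatonic 4th degree of D major; the borrowing shows in the chord quality. The diatonic chord on degree 4 would be G (IV), but G–Bb–D is the minor chord from D minor. As a borrowed chord it is labeled iv.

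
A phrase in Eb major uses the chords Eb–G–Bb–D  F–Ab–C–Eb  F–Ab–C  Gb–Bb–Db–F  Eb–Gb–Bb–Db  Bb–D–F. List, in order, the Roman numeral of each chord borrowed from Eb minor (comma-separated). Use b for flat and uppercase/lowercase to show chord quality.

bIIImaj7, i7

In Eb major the diatonic chords are Eb, Fm, Gm, Ab, Bb, Cm, Ddim. Of the given chords, Eb–G–Bb–D = Ebmaj7, F–Ab–C–Eb = Fm7, F–Ab–C = Fm and Bb–D–F = Bb are diatonic. Gb–Bb–Db–F doesn't fit — on degree 3 Eb major would have Gm (iii). Gbmaj7 is the degree-3 chord of Eb minor, so it is the borrowed bIIImaj7. Eb–Gb–Bb–Db is not: scale degree 1 in Eb major carries Eb (I). In Eb minor the chord on that degree is Ebm7, so here it functions as i7, borrowed from the parallel minor.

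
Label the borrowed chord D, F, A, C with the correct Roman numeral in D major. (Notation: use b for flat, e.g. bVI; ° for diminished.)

The root D is the diatonic 1st degree of D major; the borrowing shows in the chord quality. D–F–A–C is a minor-seventh chord — the form found in D minor, not the diatonic I (D). Borrowed into D major it is written i7.

i7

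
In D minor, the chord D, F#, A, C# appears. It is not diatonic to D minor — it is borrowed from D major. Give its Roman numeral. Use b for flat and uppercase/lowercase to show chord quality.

The root D is the diatonic 1st degree of D minor; the borrowing shows in the chord quality. The diatonic chord on degree 1 would be Dm (i), but D–F#–A–C# is the major-seventh chord from D major. As a borrowed chord it is labeled Imaj7.

Imaj7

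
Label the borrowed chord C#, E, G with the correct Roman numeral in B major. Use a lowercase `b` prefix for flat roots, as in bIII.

C# is scale degree 2 in B major. The diatonic chord on degree 2 would be C#m (ii), but C#–E–G is the diminished chord from B minor. As a borrowed chord it is labeled ii°.

ii°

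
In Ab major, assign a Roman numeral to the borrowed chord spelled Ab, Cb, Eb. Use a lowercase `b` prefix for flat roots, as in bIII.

The root Ab is the diatonic 1st degree of Ab major; the borrowing shows in the chord quality. Diatonically Ab major has Ab (I) on that degree; Ab–Cb–Eb is instead the minor chord native to Ab minor, so it takes the label i.

i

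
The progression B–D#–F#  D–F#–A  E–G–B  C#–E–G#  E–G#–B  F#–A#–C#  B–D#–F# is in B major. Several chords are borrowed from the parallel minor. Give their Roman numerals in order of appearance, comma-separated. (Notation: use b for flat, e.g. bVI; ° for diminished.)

B major has the diatonic set B, C#m, D#m, E, F#, G#m, A#dim. Of the given chords, B–D#–F# = B, C#–E–G# = C#m, E–G#–B = E and F#–A#–C# = F# are diatonic. D–F#–A doesn't fit — on degree 3 B major would have D#m (iii). D is the degree-3 chord of B minor, so it is the borrowed bIII. E–G–B doesn't fit — on degree 4 B major would have E (IV). Em is the degree-4 chord of B minor, so it is the borrowed iv.

bIII, iv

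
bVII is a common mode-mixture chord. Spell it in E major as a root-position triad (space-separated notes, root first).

D F# A

The root of bVII is the lowered 7th degree: D# becomes D. Building the major chord from the parallel minor on D: D–F#–A.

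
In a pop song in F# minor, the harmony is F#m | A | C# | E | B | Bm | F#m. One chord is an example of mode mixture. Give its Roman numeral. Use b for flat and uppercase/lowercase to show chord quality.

F# minor has the diatonic set F#m, G#dim, A, Bm, C#, D, E (with V from harmonic minor). F#m, A, C#, E and Bm are all diatonic. But B (B–D#–F#) is foreign: the diatonic iv on degree 4 is Bm, whereas B comes from F# major. It is labeled IV.

IV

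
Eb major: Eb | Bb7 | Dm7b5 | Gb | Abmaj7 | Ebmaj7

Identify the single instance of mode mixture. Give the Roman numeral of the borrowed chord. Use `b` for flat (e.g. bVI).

Eb major has the diatonic set Eb, Fm, Gm, Ab, Bb, Cm, Ddim. Of the given chords, Eb, Bb7, Dm7b5, Abmaj7 and Ebmaj7 are diatonic. Gb (Gb–Bb–Db) is not: scale degree 3 in Eb major carries Gm (iii). In Eb minor the chord on that degree is Gb, so here it functions as bIII, borrowed from the parallel minor.

bIII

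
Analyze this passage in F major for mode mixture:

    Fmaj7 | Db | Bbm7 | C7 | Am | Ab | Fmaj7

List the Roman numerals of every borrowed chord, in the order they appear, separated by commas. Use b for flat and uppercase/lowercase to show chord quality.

bVI, iv7, bIII

The diatonic triads in F major are F, Gm, Am, Bb, C, Dm, Edim. Of the given chords, Fmaj7, C7 and Am are diatonic. Db (Db–F–Ab) is not: scale degree 6 in F major carries Dm (vi). In F minor the chord on that degree is Db, so here it functions as bVI, borrowed from the parallel minor. Bbm7 (Bb–Db–F–Ab) doesn't fit — on degree 4 F major would have Bb (IV). Bbm7 is the degree-4 chord of F minor, so it is the borrowed iv7. Ab (Ab–C–Eb) is not: scale degree 3 in F major carries Am (iii). In F minor the chord on that degree is Ab, so here it functions as bIII, borrowed from the parallel minor.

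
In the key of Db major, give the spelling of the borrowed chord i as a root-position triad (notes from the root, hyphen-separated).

Db-Fb-Ab

i is built on scale degree 1, which is Db in both Db major and its parallel. Building the minor chord from the parallel minor on Db: Db–Fb–Ab.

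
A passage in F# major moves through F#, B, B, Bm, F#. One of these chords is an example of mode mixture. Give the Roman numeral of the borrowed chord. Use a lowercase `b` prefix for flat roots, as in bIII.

iv

F# major has the diatonic set F#, G#m, A#m, B, C#, D#m, E#dim. Of the given chords, F# and B are diatonic. But Bm (B–D–F#) is foreign: the diatonic IV on degree 4 is B, whereas Bm comes from F# minor. It is labeled iv.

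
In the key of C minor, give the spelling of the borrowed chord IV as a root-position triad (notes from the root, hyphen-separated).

The root, F, is scale degree 4 — the same note in C minor and C major; only the chord quality changes. Building the major chord from the parallel major on F: F–A–C.

F-A-C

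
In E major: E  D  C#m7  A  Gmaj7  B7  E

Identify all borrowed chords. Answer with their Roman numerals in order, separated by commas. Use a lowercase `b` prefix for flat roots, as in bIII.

bVII, bIIImaj7

E major has the diatonic set E, F#m, G#m, A, B, C#m, D#dim. E, C#m7, A and B7 are all diatonic. But D (D–F#–A) is foreign: the diatonic vii° on degree 7 is D#dim, whereas D comes from E minor. It is labeled bVII. But Gmaj7 (G–B–D–F#) is foreign: the diatonic iii on degree 3 is G#m, whereas Gmaj7 comes from E minor. It is labeled bIIImaj7.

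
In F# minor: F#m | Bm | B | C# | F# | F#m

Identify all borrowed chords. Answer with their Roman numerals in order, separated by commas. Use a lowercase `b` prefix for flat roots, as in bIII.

In F# minor (with V from harmonic minor) the diatonic chords are F#m, G#dim, A, Bm, C#, D, E. F#m, Bm and C# all belong to that set. But B (B–D#–F#) is foreign: the diatonic iv on degree 4 is Bm, whereas B comes from F# major. It is labeled IV. But F# (F#–A#–C#) is foreign: the diatonic i on degree 1 is F#m, whereas F# comes from F# major. It is labeled I.

IV, I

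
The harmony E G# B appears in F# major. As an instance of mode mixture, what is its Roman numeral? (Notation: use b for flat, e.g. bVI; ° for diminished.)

In F# major scale degree 7 is E#; E is its lowered form, from F# minor. Diatonically F# major has E#dim (vii°) on that degree; E–G#–B is instead the major chord native to F# minor, so it takes the label bVII.

bVII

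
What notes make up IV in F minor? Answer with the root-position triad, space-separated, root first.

The root, Bb, is scale degree 4 — the same note in F minor and F major; only the chord quality changes. Stacking thirds in F major on Bb gives Bb–D–F.

Bb D F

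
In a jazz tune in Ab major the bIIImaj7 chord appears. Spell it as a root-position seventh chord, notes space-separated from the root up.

Scale degree 3 in Ab major is C. bIIImaj7 uses the lowered form, Cb, taken from Ab minor. Stacking thirds in Ab minor on Cb gives Cb–Eb–Gb–Bb.

Cb Eb Gb Bb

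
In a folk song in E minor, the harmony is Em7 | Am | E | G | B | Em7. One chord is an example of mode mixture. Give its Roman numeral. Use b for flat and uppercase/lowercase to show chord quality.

In E minor (with V from harmonic minor) the diatonic chords are Em, F#dim, G, Am, B, C, D. Em7, Am, G and B are all diatonic. E (E–G#–B) is not: scale degree 1 in E minor carries Em (i). In E major the chord on that degree is E, so here it functions as I, borrowed from the parallel major.

I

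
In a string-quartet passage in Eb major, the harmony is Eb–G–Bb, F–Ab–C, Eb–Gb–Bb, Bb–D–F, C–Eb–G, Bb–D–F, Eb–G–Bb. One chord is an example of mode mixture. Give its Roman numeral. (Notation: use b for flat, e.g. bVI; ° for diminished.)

i

The diatonic triads in Eb major are Eb, Fm, Gm, Ab, Bb, Cm, Ddim. Eb–G–Bb = Eb, F–Ab–C = Fm, Bb–D–F = Bb and C–Eb–G = Cm are all diatonic. Eb–Gb–Bb doesn't fit — on degree 1 Eb major would have Eb (I). Ebm is the degree-1 chord of Eb minor, so it is the borrowed i.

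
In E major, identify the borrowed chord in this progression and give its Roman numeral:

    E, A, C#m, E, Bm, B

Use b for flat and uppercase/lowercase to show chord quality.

v

The diatonic triads in E major are E, F#m, G#m, A, B, C#m, D#dim. E, A, C#m and B are all diatonic. Bm (B–D–F#) doesn't fit — on degree 5 E major would have B (V). Bm is the degree-5 chord of E minor, so it is the borrowed v.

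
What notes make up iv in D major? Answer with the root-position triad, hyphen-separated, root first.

The root, G, is scale degree 4 — the same note in D major and D minor; only the chord quality changes. Stacking thirds in D minor on G gives G–Bb–D.

G-Bb-D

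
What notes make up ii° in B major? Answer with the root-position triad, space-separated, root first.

ii° is built on scale degree 2, which is C# in both B major and its parallel. Building the diminished chord from the parallel minor on C#: C#–E–G.

C# E G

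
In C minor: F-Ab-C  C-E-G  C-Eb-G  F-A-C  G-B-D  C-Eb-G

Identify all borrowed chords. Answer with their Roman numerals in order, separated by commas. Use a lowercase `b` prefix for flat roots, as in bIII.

I, IV

C minor has the diatonic set Cm, Ddim, Eb, Fm, G, Ab, Bb (with V from harmonic minor). F–Ab–C = Fm, C–Eb–G = Cm and G–B–D = G all belong to that set. But C–E–G is foreign: the diatonic i on degree 1 is Cm, whereas C comes from C major. It is labeled I. But F–A–C is foreign: the diatonic iv on degree 4 is Fm, whereas F comes from C major. It is labeled IV.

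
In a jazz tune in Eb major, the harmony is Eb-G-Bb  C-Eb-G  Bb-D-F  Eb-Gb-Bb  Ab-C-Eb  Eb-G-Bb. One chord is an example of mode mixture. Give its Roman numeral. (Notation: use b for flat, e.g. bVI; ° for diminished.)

i

The diatonic triads in Eb major are Eb, Fm, Gm, Ab, Bb, Cm, Ddim. Eb–G–Bb = Eb, C–Eb–G = Cm, Bb–D–F = Bb and Ab–C–Eb = Ab are all diatonic. But Eb–Gb–Bb is foreign: the diatonic I on degree 1 is Eb, whereas Ebm comes from Eb minor. It is labeled i.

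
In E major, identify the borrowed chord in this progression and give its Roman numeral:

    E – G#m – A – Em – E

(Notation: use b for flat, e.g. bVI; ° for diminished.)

E major has the diatonic set E, F#m, G#m, A, B, C#m, D#dim. E, G#m and A all belong to that set. Em (E–G–B) doesn't fit — on degree 1 E major would have E (I). Em is the degree-1 chord of E minor, so it is the borrowed i.

i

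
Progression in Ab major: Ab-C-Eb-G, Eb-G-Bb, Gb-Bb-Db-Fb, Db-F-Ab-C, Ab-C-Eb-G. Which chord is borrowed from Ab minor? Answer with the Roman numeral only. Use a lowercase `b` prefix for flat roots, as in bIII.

bVII7

Ab major has the diatonic set Ab, Bbm, Cm, Db, Eb, Fm, Gdim. Ab–C–Eb–G = Abmaj7, Eb–G–Bb = Eb and Db–F–Ab–C = Dbmaj7 are all diatonic. Gb–Bb–Db–Fb doesn't fit — on degree 7 Ab major would have Gdim (vii°). Gb7 is the degree-7 chord of Ab minor, so it is the borrowed bVII7.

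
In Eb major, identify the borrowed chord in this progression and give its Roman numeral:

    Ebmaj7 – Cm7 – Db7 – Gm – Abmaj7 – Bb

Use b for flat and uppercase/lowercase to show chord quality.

The diatonic triads in Eb major are Eb, Fm, Gm, Ab, Bb, Cm, Ddim. Of the given chords, Ebmaj7, Cm7, Gm, Abmaj7 and Bb are diatonic. Db7 (Db–F–Ab–Cb) doesn't fit — on degree 7 Eb major would have Ddim (vii°). Db7 is the degree-7 chord of Eb minor, so it is the borrowed bVII7.

bVII7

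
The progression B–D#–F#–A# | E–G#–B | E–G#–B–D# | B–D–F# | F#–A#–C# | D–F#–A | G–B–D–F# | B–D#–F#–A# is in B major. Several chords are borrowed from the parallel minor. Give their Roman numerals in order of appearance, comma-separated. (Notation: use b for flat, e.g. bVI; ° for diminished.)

i, bIII, bVImaj7

The diatonic triads in B major are B, C#m, D#m, E, F#, G#m, A#dim. Of the given chords, B–D#–F#–A# = Bmaj7, E–G#–B = E, E–G#–B–D# = Emaj7 and F#–A#–C# = F# are diatonic. B–D–F# doesn't fit — on degree 1 B major would have B (I). Bm is the degree-1 chord of B minor, so it is the borrowed i. D–F#–A doesn't fit — on degree 3 B major would have D#m (iii). D is the degree-3 chord of B minor, so it is the borrowed bIII. But G–B–D–F# is foreign: the diatonic vi on degree 6 is G#m, whereas Gmaj7 comes from B minor. It is labeled bVImaj7.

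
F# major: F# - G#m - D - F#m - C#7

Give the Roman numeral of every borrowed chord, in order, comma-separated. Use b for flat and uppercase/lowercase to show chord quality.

bVI, i

F# major has the diatonic set F#, G#m, A#m, B, C#, D#m, E#dim. F#, G#m and C#7 are all diatonic. But D (D–F#–A) is foreign: the diatonic vi on degree 6 is D#m, whereas D comes from F# minor. It is labeled bVI. But F#m (F#–A–C#) is foreign: the diatonic I on degree 1 is F#, whereas F#m comes from F# minor. It is labeled i.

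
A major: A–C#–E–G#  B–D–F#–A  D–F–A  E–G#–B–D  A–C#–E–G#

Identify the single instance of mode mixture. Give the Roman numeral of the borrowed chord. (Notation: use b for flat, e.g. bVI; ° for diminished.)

A major has the diatonic set A, Bm, C#m, D, E, F#m, G#dim. Of the given chords, A–C#–E–G# = Amaj7, B–D–F#–A = Bm7 and E–G#–B–D = E7 are diatonic. But D–F–A is foreign: the diatonic IV on degree 4 is D, whereas Dm comes from A minor. It is labeled iv.

iv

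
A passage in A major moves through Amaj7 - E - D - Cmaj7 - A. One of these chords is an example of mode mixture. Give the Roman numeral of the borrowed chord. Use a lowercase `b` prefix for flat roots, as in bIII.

A major has the diatonic set A, Bm, C#m, D, E, F#m, G#dim. Amaj7, E, D and A all belong to that set. Cmaj7 (C–E–G–B) doesn't fit — on degree 3 A major would have C#m (iii). Cmaj7 is the degree-3 chord of A minor, so it is the borrowed bIIImaj7.

bIIImaj7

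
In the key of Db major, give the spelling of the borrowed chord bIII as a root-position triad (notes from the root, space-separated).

Scale degree 3 in Db major is F. bIII uses the lowered form, Fb, taken from Db minor. In Db minor the chord on Fb is Fb–Ab–Cb.

Fb Ab Cb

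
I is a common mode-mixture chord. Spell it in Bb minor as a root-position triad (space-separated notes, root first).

The root, Bb, is scale degree 1 — the same note in Bb minor and Bb major; only the chord quality changes. Stacking thirds in Bb major on Bb gives Bb–D–F.

Bb D F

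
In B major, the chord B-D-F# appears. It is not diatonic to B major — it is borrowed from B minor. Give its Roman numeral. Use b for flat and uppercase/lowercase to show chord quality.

The root B is the diatonic 1st degree of B major; the borrowing shows in the chord quality. The diatonic chord on degree 1 would be B (I), but B–D–F# is the minor chord from B minor. As a borrowed chord it is labeled i.

i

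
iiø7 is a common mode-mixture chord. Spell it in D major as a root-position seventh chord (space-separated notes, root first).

iiø7 is built on scale degree 2, which is E in both D major and its parallel. Stacking thirds in D minor on E gives E–G–Bb–D.

E G Bb D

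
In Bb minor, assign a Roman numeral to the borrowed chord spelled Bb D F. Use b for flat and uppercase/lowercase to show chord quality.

I

The root Bb is the diatonic 1st degree of Bb minor; the borrowing shows in the chord quality. The diatonic chord on degree 1 would be Bbm (i), but Bb–D–F is the major chord from Bb major. As a borrowed chord it is labeled I.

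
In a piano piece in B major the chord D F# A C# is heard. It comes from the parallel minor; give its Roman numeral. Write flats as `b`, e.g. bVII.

bIIImaj7

D is the lowered form of scale degree 3 in B major (the diatonic degree 3 is D#). D–F#–A–C# is a major-seventh chord — the form found in B minor, not the diatonic iii (D#m). Borrowed into B major it is written bIIImaj7.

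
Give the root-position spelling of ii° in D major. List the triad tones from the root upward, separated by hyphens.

E-G-Bb

ii° is built on scale degree 2, which is E in both D major and its parallel. Stacking thirds in D minor on E gives E–G–Bb.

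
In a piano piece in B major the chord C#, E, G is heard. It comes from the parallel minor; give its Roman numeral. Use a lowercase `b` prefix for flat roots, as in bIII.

ii°

C# is scale degree 2 in B major. Diatonically B major has C#m (ii) on that degree; C#–E–G is instead the diminished chord native to B minor, so it takes the label ii°.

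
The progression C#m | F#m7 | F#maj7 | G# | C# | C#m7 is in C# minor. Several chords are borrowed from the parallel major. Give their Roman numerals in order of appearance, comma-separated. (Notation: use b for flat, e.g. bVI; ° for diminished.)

The diatonic triads in C# minor (with V from harmonic minor) are C#m, D#dim, E, F#m, G#, A, B. Of the given chords, C#m, F#m7, G# and C#m7 are diatonic. But F#maj7 (F#–A#–C#–E#) is foreign: the diatonic iv on degree 4 is F#m, whereas F#maj7 comes from C# major. It is labeled IVmaj7. But C# (C#–E#–G#) is foreign: the diatonic i on degree 1 is C#m, whereas C# comes from C# major. It is labeled I.

IVmaj7, I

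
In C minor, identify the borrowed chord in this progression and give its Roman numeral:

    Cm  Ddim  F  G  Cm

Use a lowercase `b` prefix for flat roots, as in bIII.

The diatonic triads in C minor (with V from harmonic minor) are Cm, Ddim, Eb, Fm, G, Ab, Bb. Cm, Ddim and G all belong to that set. F (F–A–C) is not: scale degree 4 in C minor carries Fm (iv). In C major the chord on that degree is F, so here it functions as IV, borrowed from the parallel major.

IV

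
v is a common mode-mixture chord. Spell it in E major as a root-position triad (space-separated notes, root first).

v is built on scale degree 5, which is B in both E major and its parallel. Building the minor chord from the parallel minor on B: B–D–F#.

B D F#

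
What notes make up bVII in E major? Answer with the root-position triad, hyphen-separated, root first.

Scale degree 7 in E major is D#. bVII uses the lowered form, D, taken from E minor. In E minor the chord on D is D–F#–A.

D-F#-A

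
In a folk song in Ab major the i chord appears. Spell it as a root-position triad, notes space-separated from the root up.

Ab Cb Eb

i is built on scale degree 1, which is Ab in both Ab major and its parallel. Building the minor chord from the parallel minor on Ab: Ab–Cb–Eb.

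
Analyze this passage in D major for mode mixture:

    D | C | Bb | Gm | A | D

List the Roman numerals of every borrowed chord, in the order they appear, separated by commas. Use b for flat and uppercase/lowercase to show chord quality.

D major has the diatonic set D, Em, F#m, G, A, Bm, C#dim. D and A are both diatonic. C (C–E–G) doesn't fit — on degree 7 D major would have C#dim (vii°). C is the degree-7 chord of D minor, so it is the borrowed bVII. Bb (Bb–D–F) is not: scale degree 6 in D major carries Bm (vi). In D minor the chord on that degree is Bb, so here it functions as bVI, borrowed from the parallel minor. Gm (G–Bb–D) is not: scale degree 4 in D major carries G (IV). In D minor the chord on that degree is Gm, so here it functions as iv, borrowed from the parallel minor.

bVII, bVI, iv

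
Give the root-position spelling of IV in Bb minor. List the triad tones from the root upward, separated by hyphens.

IV is built on scale degree 4, which is Eb in both Bb minor and its parallel. In Bb major the chord on Eb is Eb–G–Bb.

Eb-G-Bb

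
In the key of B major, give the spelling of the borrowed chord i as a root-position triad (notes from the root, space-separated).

B D F#

The root, B, is scale degree 1 — the same note in B major and B minor; only the chord quality changes. Stacking thirds in B minor on B gives B–D–F#.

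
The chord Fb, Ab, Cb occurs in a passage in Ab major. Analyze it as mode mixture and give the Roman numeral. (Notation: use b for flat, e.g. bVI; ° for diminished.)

bVI

The root Fb is the lowered 6th scale degree — diatonically Ab major has F there. Fb–Ab–Cb is a major chord — the form found in Ab minor, not the diatonic vi (Fm). Borrowed into Ab major it is written bVI.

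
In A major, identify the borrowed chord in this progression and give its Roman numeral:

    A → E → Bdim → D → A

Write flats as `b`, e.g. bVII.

ii°

A major has the diatonic set A, Bm, C#m, D, E, F#m, G#dim. Of the given chords, A, E and D are diatonic. Bdim (B–D–F) doesn't fit — on degree 2 A major would have Bm (ii). Bdim is the degree-2 chord of A minor, so it is the borrowed ii°.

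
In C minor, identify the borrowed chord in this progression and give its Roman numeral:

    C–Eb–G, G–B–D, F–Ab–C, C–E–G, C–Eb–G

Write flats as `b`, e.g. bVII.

The diatonic triads in C minor (with V from harmonic minor) are Cm, Ddim, Eb, Fm, G, Ab, Bb. Of the given chords, C–Eb–G = Cm, G–B–D = G and F–Ab–C = Fm are diatonic. C–E–G doesn't fit — on degree 1 C minor would have Cm (i). C is the degree-1 chord of C major, so it is the borrowed I.

I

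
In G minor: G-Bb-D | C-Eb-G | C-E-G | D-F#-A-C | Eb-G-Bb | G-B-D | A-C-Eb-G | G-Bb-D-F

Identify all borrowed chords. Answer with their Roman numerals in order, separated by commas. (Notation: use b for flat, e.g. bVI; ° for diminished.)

The diatonic triads in G minor (with V from harmonic minor) are Gm, Adim, Bb, Cm, D, Eb, F. Of the given chords, G–Bb–D = Gm, C–Eb–G = Cm, D–F#–A–C = D7, Eb–G–Bb = Eb, A–C–Eb–G = Am7b5 and G–Bb–D–F = Gm7 are diatonic. But C–E–G is foreign: the diatonic iv on degree 4 is Cm, whereas C comes from G major. It is labeled IV. G–B–D doesn't fit — on degree 1 G minor would have Gm (i). G is the degree-1 chord of G major, so it is the borrowed I.

IV, I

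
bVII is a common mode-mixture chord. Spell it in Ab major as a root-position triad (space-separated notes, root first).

Scale degree 7 in Ab major is G. bVII uses the lowered form, Gb, taken from Ab minor. In Ab minor the chord on Gb is Gb–Bb–Db.

Gb Bb Db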